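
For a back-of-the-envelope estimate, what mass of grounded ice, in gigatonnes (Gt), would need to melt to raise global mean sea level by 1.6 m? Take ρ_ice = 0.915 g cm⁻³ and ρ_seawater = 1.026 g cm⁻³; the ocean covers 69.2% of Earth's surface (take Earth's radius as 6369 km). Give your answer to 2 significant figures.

≈ 5.8×10^5 Gt

Required water volume = Δh × A = 1.6 m × 3.53×10^14 m² = 5.644×10^14 m³.
ρ_w = 1.026 g cm⁻³ = 1026 kg m⁻³, so the mass of water = 5.644×10^14 m³ × 1026 kg m⁻³ = 5.791×10^17 kg = 5.8×10^5 Gt (and the same mass of ice, by conservation).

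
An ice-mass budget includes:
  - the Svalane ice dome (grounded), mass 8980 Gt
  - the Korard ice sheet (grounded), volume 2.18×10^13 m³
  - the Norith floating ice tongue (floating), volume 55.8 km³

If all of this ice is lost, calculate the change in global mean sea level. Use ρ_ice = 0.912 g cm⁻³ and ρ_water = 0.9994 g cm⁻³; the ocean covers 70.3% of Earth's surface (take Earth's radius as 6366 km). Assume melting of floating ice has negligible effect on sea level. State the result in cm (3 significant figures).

≈ 8.07 cm

Svalane: 8980 Gt = 8.980×10^15 kg; dividing by ρ_w = 0.9994 g cm⁻³ = 999.4 kg m⁻³ gives 8.985×10^12 m³ of water.
Korard: 2.18×10^13 m³ × (912/999.4) = 1.989×10^13 m³ of water.
The Norith floating ice tongue is floating and already displaces its own weight of water, so its melt adds essentially nothing to sea level.
Total added water ≈ 2.888×10^13 m³ over 3.58×10^14 m² → Δh = 0.0807 m = 8.07 cm.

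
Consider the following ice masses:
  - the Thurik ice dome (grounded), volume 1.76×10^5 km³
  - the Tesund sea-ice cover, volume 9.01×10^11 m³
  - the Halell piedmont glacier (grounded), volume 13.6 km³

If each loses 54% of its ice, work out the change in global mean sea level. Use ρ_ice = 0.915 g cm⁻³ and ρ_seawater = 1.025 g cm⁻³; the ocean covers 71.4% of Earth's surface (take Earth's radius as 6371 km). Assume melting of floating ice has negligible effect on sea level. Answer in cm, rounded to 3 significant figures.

≈ 23.3 cm

Thurik: 0.54 × 1.76×10^5 km³ × (915/1025) = 8.484×10^4 km³ of water.
The Tesund sea-ice cover is floating and already displaces its own weight of water, so its melt adds essentially nothing to sea level.
Halell: 0.54 × 13.6 km³ × (915/1025) = 6.556 km³ of water.
Total added water ≈ 8.485×10^13 m³ over 3.64×10^14 m² → Δh = 0.233 m = 23.3 cm.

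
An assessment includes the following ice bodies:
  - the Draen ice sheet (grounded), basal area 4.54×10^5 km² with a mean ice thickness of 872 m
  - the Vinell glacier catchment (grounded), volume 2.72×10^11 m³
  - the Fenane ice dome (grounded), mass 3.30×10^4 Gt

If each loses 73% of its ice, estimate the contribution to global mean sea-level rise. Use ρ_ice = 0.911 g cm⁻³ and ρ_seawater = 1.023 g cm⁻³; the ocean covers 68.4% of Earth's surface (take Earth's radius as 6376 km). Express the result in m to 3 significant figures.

Draen: ice volume = 4.54×10^5 km² × 872 m = 3.959×10^5 km³; 0.73 × 3.959×10^5 × (911/1023) = 2.574×10^5 km³ of water.
Vinell: 0.73 × 2.72×10^11 m³ × (911/1023) = 1.768×10^11 m³ of water.
Fenane: 0.73 × 3.30×10^4 Gt = 2.409×10^16 kg; dividing by ρ_w = 1.023 g cm⁻³ = 1023 kg m⁻³ gives 2.355×10^13 m³ of water.
Total added water ≈ 2.811×10^14 m³ over 3.49×10^14 m² → Δh = 0.804 m.

≈ 0.804 m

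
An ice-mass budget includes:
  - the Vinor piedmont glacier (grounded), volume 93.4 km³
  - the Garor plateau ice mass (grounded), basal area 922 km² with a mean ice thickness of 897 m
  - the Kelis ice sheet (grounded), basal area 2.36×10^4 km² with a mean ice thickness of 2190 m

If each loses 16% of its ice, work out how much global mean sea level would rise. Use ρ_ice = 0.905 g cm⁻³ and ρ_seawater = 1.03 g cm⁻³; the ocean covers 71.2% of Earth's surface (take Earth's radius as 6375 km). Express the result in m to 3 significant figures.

Vinor: 0.16 × 93.4 km³ × (905/1030) = 13.13 km³ of water.
Garor: ice volume = 922 km² × 897 m = 827.0 km³; 0.16 × 827.0 × (905/1030) = 116.3 km³ of water.
Kelis: ice volume = 2.36×10^4 km² × 2190 m = 5.168×10^4 km³; 0.16 × 5.168×10^4 × (905/1030) = 7266 km³ of water.
Total added water ≈ 7.395×10^12 m³ over 3.64×10^14 m² → Δh = 0.0203 m.

≈ 0.0203 m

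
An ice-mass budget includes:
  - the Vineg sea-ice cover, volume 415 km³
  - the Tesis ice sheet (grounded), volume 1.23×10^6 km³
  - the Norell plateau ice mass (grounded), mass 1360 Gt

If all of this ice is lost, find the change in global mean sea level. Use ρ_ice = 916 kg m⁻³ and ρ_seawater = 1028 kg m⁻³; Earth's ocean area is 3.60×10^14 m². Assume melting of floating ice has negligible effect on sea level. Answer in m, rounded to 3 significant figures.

≈ 3.05 m

The Vineg sea-ice cover is floating and already displaces its own weight of water, so its melt adds essentially nothing to sea level.
Tesis: 1.23×10^6 km³ × (916/1028) = 1.096×10^6 km³ of water.
Norell: 1360 Gt = 1.360×10^15 kg; dividing by ρ_w = 1028 kg m⁻³ gives 1.323×10^12 m³ of water.
Total added water ≈ 1.097×10^15 m³ over 3.60×10^14 m² → Δh = 3.05 m.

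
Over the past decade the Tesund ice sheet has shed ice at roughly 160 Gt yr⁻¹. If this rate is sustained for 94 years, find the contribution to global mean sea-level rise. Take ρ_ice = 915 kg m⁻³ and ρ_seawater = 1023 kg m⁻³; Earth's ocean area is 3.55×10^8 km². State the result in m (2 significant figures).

≈ 0.041 m

Total mass lost = 160 Gt/yr × 94 yr = 1.504×10^4 Gt = 1.504×10^16 kg.
ρ_w = 1023 kg m⁻³, so water volume = 1.504×10^16 / 1023 = 1.470×10^13 m³.
Δh = 1.470×10^13 / 3.55×10^14 = 0.0414 m.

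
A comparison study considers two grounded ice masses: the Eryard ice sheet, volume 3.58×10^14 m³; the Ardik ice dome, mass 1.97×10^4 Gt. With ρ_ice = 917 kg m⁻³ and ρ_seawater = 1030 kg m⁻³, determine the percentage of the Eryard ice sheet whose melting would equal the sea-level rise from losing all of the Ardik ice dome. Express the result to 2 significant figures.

≈ 6.0 %

Equal sea-level rise means equal mass of meltwater, i.e. equal mass of ice lost.
Ice mass of Ardik: 1.970×10^16 kg; ice mass of Eryard: 3.283×10^17 kg.
Fraction required = 1.970×10^16 / 3.283×10^17 = 0.0600 → 6.0 %.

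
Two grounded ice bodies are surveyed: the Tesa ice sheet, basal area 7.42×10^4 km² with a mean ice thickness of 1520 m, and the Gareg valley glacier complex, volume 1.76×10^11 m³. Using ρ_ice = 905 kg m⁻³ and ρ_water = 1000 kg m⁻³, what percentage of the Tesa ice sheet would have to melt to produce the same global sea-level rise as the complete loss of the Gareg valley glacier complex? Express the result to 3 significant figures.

≈ 0.156 %

Equal sea-level rise means equal mass of meltwater, i.e. equal mass of ice lost.
Ice mass of Gareg: 1.593×10^14 kg; ice mass of Tesa: 1.021×10^17 kg.
Fraction required = 1.593×10^14 / 1.021×10^17 = 1.56×10^-3 → 0.156 %.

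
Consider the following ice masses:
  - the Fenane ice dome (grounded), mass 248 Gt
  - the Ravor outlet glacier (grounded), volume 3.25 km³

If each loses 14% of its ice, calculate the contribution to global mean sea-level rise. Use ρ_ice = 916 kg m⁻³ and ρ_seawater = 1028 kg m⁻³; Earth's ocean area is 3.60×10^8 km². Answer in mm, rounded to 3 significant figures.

≈ 0.0949 mm

Fenane: 0.14 × 248 Gt = 3.472×10^13 kg; dividing by ρ_w = 1028 kg m⁻³ gives 3.377×10^10 m³ of water.
Ravor: 0.14 × 3.25 km³ × (916/1028) = 0.4054 km³ of water.
Total added water ≈ 3.418×10^10 m³ over 3.60×10^14 m² → Δh = 9.49×10^-5 m = 0.0949 mm.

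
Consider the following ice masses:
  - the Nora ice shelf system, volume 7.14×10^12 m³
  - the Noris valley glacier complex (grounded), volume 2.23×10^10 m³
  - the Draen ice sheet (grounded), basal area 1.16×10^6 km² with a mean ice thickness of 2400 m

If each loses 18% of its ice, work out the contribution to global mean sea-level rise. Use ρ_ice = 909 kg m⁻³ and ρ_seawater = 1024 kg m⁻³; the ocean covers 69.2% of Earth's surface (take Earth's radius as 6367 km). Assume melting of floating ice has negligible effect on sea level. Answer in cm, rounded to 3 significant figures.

The Nora ice shelf system is floating and already displaces its own weight of water, so its melt adds essentially nothing to sea level.
Noris: 0.18 × 2.23×10^10 m³ × (909/1024) = 3.563×10^9 m³ of water.
Draen: ice volume = 1.16×10^6 km² × 2400 m = 2.784×10^6 km³; 0.18 × 2.784×10^6 × (909/1024) = 4.448×10^5 km³ of water.
Total added water ≈ 4.448×10^14 m³ over 3.53×10^14 m² → Δh = 1.26 m = 126 cm.

≈ 126 cm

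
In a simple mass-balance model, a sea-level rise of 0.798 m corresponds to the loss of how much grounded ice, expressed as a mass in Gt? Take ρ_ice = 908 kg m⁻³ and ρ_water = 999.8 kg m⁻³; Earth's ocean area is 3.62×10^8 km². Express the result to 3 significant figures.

Required water volume = Δh × A = 0.798 m × 3.62×10^14 m² = 2.889×10^14 m³.
ρ_w = 999.8 kg m⁻³, so the mass of water = 2.889×10^14 m³ × 999.8 kg m⁻³ = 2.888×10^17 kg = 2.89×10^5 Gt (and the same mass of ice, by conservation).

≈ 2.89×10^5 Gt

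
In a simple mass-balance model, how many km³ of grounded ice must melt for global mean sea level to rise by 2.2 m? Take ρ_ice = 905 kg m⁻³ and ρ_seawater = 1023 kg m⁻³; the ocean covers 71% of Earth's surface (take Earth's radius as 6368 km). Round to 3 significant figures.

Required water volume = Δh × A = 2.2 m × 3.62×10^14 m² = 7.960×10^14 m³ = 7.960×10^5 km³.
Ice volume = water volume × ρ_w/ρ_ice = 7.960×10^5 × 1023/905 = 9.00×10^5 km³.

≈ 9.00×10^5 km³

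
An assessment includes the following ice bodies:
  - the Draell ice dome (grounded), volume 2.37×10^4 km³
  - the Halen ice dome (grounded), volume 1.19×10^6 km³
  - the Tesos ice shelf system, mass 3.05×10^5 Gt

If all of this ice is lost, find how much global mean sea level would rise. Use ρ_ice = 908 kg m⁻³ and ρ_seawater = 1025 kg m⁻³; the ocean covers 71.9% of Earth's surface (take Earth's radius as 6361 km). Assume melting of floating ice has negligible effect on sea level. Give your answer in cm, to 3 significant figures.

Draell: 2.37×10^4 km³ × (908/1025) = 2.099×10^4 km³ of water.
Halen: 1.19×10^6 km³ × (908/1025) = 1.054×10^6 km³ of water.
The Tesos ice shelf system is floating and already displaces its own weight of water, so its melt adds essentially nothing to sea level.
Total added water ≈ 1.075×10^15 m³ over 3.66×10^14 m² → Δh = 2.94 m = 294 cm.

≈ 294 cm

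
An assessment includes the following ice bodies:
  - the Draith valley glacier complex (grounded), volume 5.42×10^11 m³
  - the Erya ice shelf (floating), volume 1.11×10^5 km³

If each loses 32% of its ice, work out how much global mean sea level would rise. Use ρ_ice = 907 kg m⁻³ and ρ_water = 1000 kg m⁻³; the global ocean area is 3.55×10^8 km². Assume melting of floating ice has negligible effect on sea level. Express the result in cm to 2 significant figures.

Draith: 0.32 × 5.42×10^11 m³ × (907/1000) = 1.573×10^11 m³ of water.
The Erya ice shelf is floating and already displaces its own weight of water, so its melt adds essentially nothing to sea level.
Total added water ≈ 1.573×10^11 m³ over 3.55×10^14 m² → Δh = 4.43×10^-4 m = 0.044 cm.

≈ 0.044 cm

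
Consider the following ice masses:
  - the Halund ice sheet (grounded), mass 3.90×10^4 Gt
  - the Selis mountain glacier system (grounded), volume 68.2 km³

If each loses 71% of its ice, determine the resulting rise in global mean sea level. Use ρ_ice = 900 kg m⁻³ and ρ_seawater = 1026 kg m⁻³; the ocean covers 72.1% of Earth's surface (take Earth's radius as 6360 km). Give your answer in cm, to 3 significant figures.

≈ 7.38 cm

Halund: 0.71 × 3.90×10^4 Gt = 2.769×10^16 kg; dividing by ρ_w = 1026 kg m⁻³ gives 2.699×10^13 m³ of water.
Selis: 0.71 × 68.2 km³ × (900/1026) = 42.48 km³ of water.
Total added water ≈ 2.703×10^13 m³ over 3.66×10^14 m² → Δh = 0.0738 m = 7.38 cm.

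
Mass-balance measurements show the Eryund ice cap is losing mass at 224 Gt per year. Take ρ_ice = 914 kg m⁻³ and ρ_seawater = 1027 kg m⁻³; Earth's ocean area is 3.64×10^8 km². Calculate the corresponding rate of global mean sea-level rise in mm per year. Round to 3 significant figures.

ρ_w = 1027 kg m⁻³. Annual water volume added = 224 Gt / ρ_w = 2.240×10^14 kg / 1027 kg m⁻³ = 2.181×10^11 m³.
Δh per year = 2.181×10^11 / 3.64×10^14 = 5.99×10^-4 m = 0.599 mm.

≈ 0.599 mm/yr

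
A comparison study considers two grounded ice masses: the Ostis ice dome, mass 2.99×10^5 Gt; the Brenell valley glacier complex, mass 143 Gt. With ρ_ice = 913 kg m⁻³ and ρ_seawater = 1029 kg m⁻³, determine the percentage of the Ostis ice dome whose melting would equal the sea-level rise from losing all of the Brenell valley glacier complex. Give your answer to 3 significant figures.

≈ 0.0478 %

Equal sea-level rise means equal mass of meltwater, i.e. equal mass of ice lost.
Ice mass of Brenell: 1.430×10^14 kg; ice mass of Ostis: 2.990×10^17 kg.
Fraction required = 1.430×10^14 / 2.990×10^17 = 4.78×10^-4 → 0.0478 %.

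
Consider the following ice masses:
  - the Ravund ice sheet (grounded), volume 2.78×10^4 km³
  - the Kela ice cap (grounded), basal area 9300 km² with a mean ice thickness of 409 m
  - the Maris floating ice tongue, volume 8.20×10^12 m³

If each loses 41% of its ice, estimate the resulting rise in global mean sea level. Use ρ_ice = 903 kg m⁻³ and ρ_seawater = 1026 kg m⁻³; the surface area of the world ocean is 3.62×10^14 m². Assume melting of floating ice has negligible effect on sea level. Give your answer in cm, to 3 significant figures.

≈ 3.15 cm

Ravund: 0.41 × 2.78×10^4 km³ × (903/1026) = 1.003×10^4 km³ of water.
Kela: ice volume = 9300 km² × 409 m = 3804 km³; 0.41 × 3804 × (903/1026) = 1373 km³ of water.
The Maris floating ice tongue is floating and already displaces its own weight of water, so its melt adds essentially nothing to sea level.
Total added water ≈ 1.140×10^13 m³ over 3.62×10^14 m² → Δh = 0.0315 m = 3.15 cm.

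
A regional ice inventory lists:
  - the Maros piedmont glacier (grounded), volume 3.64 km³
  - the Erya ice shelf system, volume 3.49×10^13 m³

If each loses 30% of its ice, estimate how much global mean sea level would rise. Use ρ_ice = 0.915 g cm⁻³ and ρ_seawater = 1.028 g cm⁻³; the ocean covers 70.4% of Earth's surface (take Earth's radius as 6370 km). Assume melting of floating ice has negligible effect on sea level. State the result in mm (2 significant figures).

≈ 2.7×10^-3 mm

Maros: 0.3 × 3.64 km³ × (915/1028) = 0.9720 km³ of water.
The Erya ice shelf system is floating and already displaces its own weight of water, so its melt adds essentially nothing to sea level.
Total added water ≈ 9.720×10^8 m³ over 3.59×10^14 m² → Δh = 2.71×10^-6 m = 2.7×10^-3 mm.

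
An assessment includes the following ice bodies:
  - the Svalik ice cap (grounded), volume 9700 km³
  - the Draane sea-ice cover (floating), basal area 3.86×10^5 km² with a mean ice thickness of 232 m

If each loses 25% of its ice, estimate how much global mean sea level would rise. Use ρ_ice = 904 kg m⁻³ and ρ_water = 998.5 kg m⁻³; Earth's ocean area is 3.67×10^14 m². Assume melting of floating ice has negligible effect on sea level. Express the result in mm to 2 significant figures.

Svalik: 0.25 × 9700 km³ × (904/998.5) = 2195 km³ of water.
The Draane sea-ice cover is floating and already displaces its own weight of water, so its melt adds essentially nothing to sea level.
Total added water ≈ 2.195×10^12 m³ over 3.67×10^14 m² → Δh = 5.98×10^-3 m = 6.0 mm.

≈ 6.0 mm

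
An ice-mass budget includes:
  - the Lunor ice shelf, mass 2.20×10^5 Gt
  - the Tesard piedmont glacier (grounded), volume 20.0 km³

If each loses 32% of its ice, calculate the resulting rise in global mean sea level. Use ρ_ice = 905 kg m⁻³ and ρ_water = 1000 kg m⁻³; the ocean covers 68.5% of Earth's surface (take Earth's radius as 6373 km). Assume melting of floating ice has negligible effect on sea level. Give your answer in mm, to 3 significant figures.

The Lunor ice shelf is floating and already displaces its own weight of water, so its melt adds essentially nothing to sea level.
Tesard: 0.32 × 20.0 km³ × (905/1000) = 5.792 km³ of water.
Total added water ≈ 5.792×10^9 m³ over 3.50×10^14 m² → Δh = 1.66×10^-5 m = 0.0166 mm.

≈ 0.0166 mm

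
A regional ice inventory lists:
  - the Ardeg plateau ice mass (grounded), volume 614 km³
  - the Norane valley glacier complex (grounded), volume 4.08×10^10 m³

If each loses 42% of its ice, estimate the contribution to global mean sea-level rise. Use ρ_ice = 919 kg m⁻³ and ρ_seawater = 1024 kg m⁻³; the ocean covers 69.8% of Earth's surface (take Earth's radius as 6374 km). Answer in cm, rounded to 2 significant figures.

Ardeg: 0.42 × 614 km³ × (919/1024) = 231.4 km³ of water.
Norane: 0.42 × 4.08×10^10 m³ × (919/1024) = 1.538×10^10 m³ of water.
Total added water ≈ 2.468×10^11 m³ over 3.56×10^14 m² → Δh = 6.93×10^-4 m = 0.069 cm.

≈ 0.069 cm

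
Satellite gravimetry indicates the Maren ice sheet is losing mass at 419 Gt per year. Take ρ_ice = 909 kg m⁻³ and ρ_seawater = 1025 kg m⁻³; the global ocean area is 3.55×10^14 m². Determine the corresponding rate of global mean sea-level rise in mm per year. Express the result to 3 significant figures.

≈ 1.15 mm/yr

ρ_w = 1025 kg m⁻³. Annual water volume added = 419 Gt / ρ_w = 4.190×10^14 kg / 1025 kg m⁻³ = 4.088×10^11 m³.
Δh per year = 4.088×10^11 / 3.55×10^14 = 1.15×10^-3 m = 1.15 mm.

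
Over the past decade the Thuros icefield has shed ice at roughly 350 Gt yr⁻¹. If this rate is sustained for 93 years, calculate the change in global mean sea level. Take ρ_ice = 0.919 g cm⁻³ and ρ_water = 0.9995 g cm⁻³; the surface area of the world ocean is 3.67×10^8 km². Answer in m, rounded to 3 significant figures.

≈ 0.0887 m

Total mass lost = 350 Gt/yr × 93 yr = 3.255×10^4 Gt = 3.255×10^16 kg.
ρ_w = 0.9995 g cm⁻³ = 999.5 kg m⁻³, so water volume = 3.255×10^16 / 999.5 = 3.257×10^13 m³.
Δh = 3.257×10^13 / 3.67×10^14 = 0.0887 m.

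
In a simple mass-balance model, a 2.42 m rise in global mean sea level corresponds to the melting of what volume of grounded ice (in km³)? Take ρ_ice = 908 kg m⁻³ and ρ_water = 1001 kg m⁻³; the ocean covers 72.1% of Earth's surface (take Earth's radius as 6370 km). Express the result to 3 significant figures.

≈ 9.81×10^5 km³

Required water volume = Δh × A = 2.42 m × 3.68×10^14 m² = 8.897×10^14 m³ = 8.897×10^5 km³.
Ice volume = water volume × ρ_w/ρ_ice = 8.897×10^5 × 1001/908 = 9.81×10^5 km³.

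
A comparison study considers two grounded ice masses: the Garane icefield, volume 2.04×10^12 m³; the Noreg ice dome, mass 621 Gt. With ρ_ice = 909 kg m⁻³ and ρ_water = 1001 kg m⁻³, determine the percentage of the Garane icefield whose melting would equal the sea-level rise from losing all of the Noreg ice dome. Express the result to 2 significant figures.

Equal sea-level rise means equal mass of meltwater, i.e. equal mass of ice lost.
Ice mass of Noreg: 6.210×10^14 kg; ice mass of Garane: 1.854×10^15 kg.
Fraction required = 6.210×10^14 / 1.854×10^15 = 0.335 → 33 %.

≈ 33 %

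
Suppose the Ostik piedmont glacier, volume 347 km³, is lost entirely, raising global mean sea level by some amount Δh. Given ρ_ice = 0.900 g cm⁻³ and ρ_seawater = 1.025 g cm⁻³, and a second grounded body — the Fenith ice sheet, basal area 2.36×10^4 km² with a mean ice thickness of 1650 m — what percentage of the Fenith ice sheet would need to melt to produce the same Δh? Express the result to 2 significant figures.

Equal sea-level rise means equal mass of meltwater, i.e. equal mass of ice lost.
Ice mass of Ostik: 3.123×10^14 kg; ice mass of Fenith: 3.505×10^16 kg.
Fraction required = 3.123×10^14 / 3.505×10^16 = 8.91×10^-3 → 0.89 %.

≈ 0.89 %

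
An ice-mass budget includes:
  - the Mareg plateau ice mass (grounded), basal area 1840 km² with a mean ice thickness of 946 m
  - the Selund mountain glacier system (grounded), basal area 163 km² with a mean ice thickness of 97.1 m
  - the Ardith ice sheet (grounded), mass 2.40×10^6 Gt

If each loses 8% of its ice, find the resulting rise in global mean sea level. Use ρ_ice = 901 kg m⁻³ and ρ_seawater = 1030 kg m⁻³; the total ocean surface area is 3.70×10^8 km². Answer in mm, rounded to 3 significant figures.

≈ 504 mm

Mareg: ice volume = 1840 km² × 946 m = 1741 km³; 0.08 × 1741 × (901/1030) = 121.8 km³ of water.
Selund: ice volume = 163 km² × 97.1 m = 15.83 km³; 0.08 × 15.83 × (901/1030) = 1.108 km³ of water.
Ardith: 0.08 × 2.40×10^6 Gt = 1.920×10^17 kg; dividing by ρ_w = 1030 kg m⁻³ gives 1.864×10^14 m³ of water.
Total added water ≈ 1.865×10^14 m³ over 3.70×10^14 m² → Δh = 0.504 m = 504 mm.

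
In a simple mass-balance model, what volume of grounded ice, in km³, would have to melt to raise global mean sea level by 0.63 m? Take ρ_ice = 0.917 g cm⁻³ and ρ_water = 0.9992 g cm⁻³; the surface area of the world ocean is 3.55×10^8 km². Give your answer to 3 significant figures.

Required water volume = Δh × A = 0.63 m × 3.55×10^14 m² = 2.236×10^14 m³ = 2.236×10^5 km³.
Ice volume = water volume × ρ_w/ρ_ice = 2.236×10^5 × 999.2/917 = 2.44×10^5 km³.

≈ 2.44×10^5 km³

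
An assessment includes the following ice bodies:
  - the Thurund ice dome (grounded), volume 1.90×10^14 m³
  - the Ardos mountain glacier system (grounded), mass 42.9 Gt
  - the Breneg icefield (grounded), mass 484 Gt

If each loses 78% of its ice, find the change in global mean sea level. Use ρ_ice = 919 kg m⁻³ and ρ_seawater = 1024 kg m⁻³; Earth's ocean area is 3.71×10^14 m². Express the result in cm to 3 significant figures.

Thurund: 0.78 × 1.90×10^14 m³ × (919/1024) = 1.330×10^14 m³ of water.
Ardos: 0.78 × 42.9 Gt = 3.346×10^13 kg; dividing by ρ_w = 1024 kg m⁻³ gives 3.268×10^10 m³ of water.
Breneg: 0.78 × 484 Gt = 3.775×10^14 kg; dividing by ρ_w = 1024 kg m⁻³ gives 3.687×10^11 m³ of water.
Total added water ≈ 1.334×10^14 m³ over 3.71×10^14 m² → Δh = 0.360 m = 36.0 cm.

≈ 36.0 cm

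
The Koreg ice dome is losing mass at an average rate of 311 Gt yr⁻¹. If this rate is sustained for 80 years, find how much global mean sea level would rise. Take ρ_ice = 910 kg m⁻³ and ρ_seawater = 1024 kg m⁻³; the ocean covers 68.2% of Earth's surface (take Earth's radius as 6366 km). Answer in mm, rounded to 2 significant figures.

Total mass lost = 311 Gt/yr × 80 yr = 2.488×10^4 Gt = 2.488×10^16 kg.
ρ_w = 1024 kg m⁻³, so water volume = 2.488×10^16 / 1024 = 2.430×10^13 m³.
Δh = 2.430×10^13 / 3.47×10^14 = 0.0700 m = 70 mm.

≈ 70 mm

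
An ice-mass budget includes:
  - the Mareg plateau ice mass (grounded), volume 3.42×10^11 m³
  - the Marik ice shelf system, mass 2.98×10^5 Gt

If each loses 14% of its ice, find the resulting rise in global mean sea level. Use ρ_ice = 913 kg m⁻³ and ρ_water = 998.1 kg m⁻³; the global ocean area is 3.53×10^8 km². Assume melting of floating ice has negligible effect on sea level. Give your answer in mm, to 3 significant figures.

Mareg: 0.14 × 3.42×10^11 m³ × (913/998.1) = 4.380×10^10 m³ of water.
The Marik ice shelf system is floating and already displaces its own weight of water, so its melt adds essentially nothing to sea level.
Total added water ≈ 4.380×10^10 m³ over 3.53×10^14 m² → Δh = 1.24×10^-4 m = 0.124 mm.

≈ 0.124 mm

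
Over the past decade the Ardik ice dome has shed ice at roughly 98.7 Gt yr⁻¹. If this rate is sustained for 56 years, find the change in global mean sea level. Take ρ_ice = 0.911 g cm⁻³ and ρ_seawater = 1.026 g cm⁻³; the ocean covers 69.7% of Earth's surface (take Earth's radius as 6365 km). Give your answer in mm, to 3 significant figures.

≈ 15.2 mm

Total mass lost = 98.7 Gt/yr × 56 yr = 5527 Gt = 5.527×10^15 kg.
ρ_w = 1.026 g cm⁻³ = 1026 kg m⁻³, so water volume = 5.527×10^15 / 1026 = 5.387×10^12 m³.
Δh = 5.387×10^12 / 3.55×10^14 = 0.0152 m = 15.2 mm.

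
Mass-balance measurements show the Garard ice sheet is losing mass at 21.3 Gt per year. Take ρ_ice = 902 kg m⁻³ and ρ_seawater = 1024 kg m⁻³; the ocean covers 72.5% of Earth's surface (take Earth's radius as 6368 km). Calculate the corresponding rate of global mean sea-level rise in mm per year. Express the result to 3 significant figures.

≈ 0.0563 mm/yr

ρ_w = 1024 kg m⁻³. Annual water volume added = 21.3 Gt / ρ_w = 2.130×10^13 kg / 1024 kg m⁻³ = 2.080×10^10 m³.
Δh per year = 2.080×10^10 / 3.69×10^14 = 5.63×10^-5 m = 0.0563 mm.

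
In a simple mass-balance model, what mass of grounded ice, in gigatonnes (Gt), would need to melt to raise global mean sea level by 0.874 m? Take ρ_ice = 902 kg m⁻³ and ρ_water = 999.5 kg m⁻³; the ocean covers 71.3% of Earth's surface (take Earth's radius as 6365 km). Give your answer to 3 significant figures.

≈ 3.17×10^5 Gt

Required water volume = Δh × A = 0.874 m × 3.63×10^14 m² = 3.173×10^14 m³.
ρ_w = 999.5 kg m⁻³, so the mass of water = 3.173×10^14 m³ × 999.5 kg m⁻³ = 3.171×10^17 kg = 3.17×10^5 Gt (and the same mass of ice, by conservation).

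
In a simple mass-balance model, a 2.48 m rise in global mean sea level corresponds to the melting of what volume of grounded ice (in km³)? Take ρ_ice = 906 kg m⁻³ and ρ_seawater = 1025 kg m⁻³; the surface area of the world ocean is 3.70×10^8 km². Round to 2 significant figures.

Required water volume = Δh × A = 2.48 m × 3.70×10^14 m² = 9.176×10^14 m³ = 9.176×10^5 km³.
Ice volume = water volume × ρ_w/ρ_ice = 9.176×10^5 × 1025/906 = 1.0×10^6 km³.

≈ 1.0×10^6 km³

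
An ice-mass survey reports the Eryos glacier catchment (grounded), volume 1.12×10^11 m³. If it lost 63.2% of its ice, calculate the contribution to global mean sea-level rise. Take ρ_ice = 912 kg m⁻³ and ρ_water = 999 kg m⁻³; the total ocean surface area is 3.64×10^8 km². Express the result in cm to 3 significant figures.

Eryos: 0.632 × 1.12×10^11 m³ × (912/999) = 6.462×10^10 m³ of water.
Spread over 3.64×10^14 m² of ocean, Δh = 6.462×10^10 / 3.64×10^14 = 1.78×10^-4 m = 0.0178 cm.

≈ 0.0178 cm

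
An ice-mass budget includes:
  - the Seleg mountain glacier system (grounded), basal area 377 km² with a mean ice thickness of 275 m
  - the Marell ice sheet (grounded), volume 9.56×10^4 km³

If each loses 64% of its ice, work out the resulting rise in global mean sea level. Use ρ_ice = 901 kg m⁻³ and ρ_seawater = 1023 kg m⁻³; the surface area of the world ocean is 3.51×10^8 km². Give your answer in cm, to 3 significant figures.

≈ 15.4 cm

Seleg: ice volume = 377 km² × 275 m = 103.7 km³; 0.64 × 103.7 × (901/1023) = 58.44 km³ of water.
Marell: 0.64 × 9.56×10^4 km³ × (901/1023) = 5.389×10^4 km³ of water.
Total added water ≈ 5.395×10^13 m³ over 3.51×10^14 m² → Δh = 0.154 m = 15.4 cm.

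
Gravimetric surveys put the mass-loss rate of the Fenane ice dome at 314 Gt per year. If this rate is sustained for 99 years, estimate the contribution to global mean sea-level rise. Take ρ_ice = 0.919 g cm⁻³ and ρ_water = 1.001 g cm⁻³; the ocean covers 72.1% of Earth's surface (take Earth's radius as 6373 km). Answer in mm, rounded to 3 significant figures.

≈ 84.4 mm

Total mass lost = 314 Gt/yr × 99 yr = 3.109×10^4 Gt = 3.109×10^16 kg.
ρ_w = 1.001 g cm⁻³ = 1001 kg m⁻³, so water volume = 3.109×10^16 / 1001 = 3.105×10^13 m³.
Δh = 3.105×10^13 / 3.68×10^14 = 0.0844 m = 84.4 mm.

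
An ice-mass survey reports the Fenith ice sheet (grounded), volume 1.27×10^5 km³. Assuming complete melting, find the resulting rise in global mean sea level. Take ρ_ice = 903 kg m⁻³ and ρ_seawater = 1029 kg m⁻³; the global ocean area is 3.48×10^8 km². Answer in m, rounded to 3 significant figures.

≈ 0.320 m

Fenith: 1.27×10^5 km³ × (903/1029) = 1.114×10^5 km³ of water.
Spread over 3.48×10^14 m² of ocean, Δh = 1.114×10^14 / 3.48×10^14 = 0.320 m.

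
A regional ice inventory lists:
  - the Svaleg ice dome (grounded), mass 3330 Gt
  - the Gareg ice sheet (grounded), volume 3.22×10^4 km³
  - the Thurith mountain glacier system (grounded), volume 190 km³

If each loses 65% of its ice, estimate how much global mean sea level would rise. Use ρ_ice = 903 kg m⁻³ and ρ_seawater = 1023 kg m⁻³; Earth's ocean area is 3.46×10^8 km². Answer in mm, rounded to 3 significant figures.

Svaleg: 0.65 × 3330 Gt = 2.164×10^15 kg; dividing by ρ_w = 1023 kg m⁻³ gives 2.116×10^12 m³ of water.
Gareg: 0.65 × 3.22×10^4 km³ × (903/1023) = 1.847×10^4 km³ of water.
Thurith: 0.65 × 190 km³ × (903/1023) = 109.0 km³ of water.
Total added water ≈ 2.070×10^13 m³ over 3.46×10^14 m² → Δh = 0.0598 m = 59.8 mm.

≈ 59.8 mm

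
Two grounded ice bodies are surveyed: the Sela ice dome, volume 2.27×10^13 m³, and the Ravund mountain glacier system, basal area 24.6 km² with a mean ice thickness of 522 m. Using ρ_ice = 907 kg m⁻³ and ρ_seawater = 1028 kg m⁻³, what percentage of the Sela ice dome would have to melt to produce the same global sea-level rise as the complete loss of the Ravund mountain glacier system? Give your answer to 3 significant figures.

≈ 0.0566 %

Equal sea-level rise means equal mass of meltwater, i.e. equal mass of ice lost.
Ice mass of Ravund: 1.165×10^13 kg; ice mass of Sela: 2.059×10^16 kg.
Fraction required = 1.165×10^13 / 2.059×10^16 = 5.66×10^-4 → 0.0566 %.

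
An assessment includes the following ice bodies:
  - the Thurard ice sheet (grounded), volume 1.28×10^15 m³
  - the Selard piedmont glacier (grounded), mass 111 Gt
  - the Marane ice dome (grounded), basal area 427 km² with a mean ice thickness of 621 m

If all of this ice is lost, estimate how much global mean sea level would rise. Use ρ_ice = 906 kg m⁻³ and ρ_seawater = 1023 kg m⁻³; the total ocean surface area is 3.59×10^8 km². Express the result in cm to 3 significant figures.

Thurard: 1.28×10^15 m³ × (906/1023) = 1.134×10^15 m³ of water.
Selard: 111 Gt = 1.110×10^14 kg; dividing by ρ_w = 1023 kg m⁻³ gives 1.085×10^11 m³ of water.
Marane: ice volume = 427 km² × 621 m = 265.2 km³; 265.2 × (906/1023) = 234.8 km³ of water.
Total added water ≈ 1.134×10^15 m³ over 3.59×10^14 m² → Δh = 3.16 m = 316 cm.

≈ 316 cm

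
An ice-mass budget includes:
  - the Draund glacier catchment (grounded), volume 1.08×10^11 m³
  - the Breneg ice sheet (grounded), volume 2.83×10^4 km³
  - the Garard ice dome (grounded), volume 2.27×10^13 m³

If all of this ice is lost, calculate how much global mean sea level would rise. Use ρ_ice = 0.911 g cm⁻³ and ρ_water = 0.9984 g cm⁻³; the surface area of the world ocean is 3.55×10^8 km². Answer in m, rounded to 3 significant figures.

Draund: 1.08×10^11 m³ × (911/998.4) = 9.855×10^10 m³ of water.
Breneg: 2.83×10^4 km³ × (911/998.4) = 2.582×10^4 km³ of water.
Garard: 2.27×10^13 m³ × (911/998.4) = 2.071×10^13 m³ of water.
Total added water ≈ 4.663×10^13 m³ over 3.55×10^14 m² → Δh = 0.131 m.

≈ 0.131 m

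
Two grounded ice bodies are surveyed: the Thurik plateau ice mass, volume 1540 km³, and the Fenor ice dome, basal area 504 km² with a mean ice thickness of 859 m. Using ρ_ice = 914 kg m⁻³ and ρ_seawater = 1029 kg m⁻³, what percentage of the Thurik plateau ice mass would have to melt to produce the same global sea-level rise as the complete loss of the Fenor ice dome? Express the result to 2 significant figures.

≈ 28 %

Equal sea-level rise means equal mass of meltwater, i.e. equal mass of ice lost.
Ice mass of Fenor: 3.957×10^14 kg; ice mass of Thurik: 1.408×10^15 kg.
Fraction required = 3.957×10^14 / 1.408×10^15 = 0.281 → 28 %.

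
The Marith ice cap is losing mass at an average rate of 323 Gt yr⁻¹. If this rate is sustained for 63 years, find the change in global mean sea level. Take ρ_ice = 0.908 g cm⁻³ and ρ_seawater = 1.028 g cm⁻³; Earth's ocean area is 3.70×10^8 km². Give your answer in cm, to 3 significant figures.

≈ 5.35 cm

Total mass lost = 323 Gt/yr × 63 yr = 2.035×10^4 Gt = 2.035×10^16 kg.
ρ_w = 1.028 g cm⁻³ = 1028 kg m⁻³, so water volume = 2.035×10^16 / 1028 = 1.979×10^13 m³.
Δh = 1.979×10^13 / 3.70×10^14 = 0.0535 m = 5.35 cm.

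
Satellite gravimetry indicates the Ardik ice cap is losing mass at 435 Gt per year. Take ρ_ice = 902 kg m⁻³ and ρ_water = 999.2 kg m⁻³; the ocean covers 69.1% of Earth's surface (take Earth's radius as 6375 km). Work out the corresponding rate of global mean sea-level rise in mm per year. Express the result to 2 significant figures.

≈ 1.2 mm/yr

ρ_w = 999.2 kg m⁻³. Annual water volume added = 435 Gt / ρ_w = 4.350×10^14 kg / 999.2 kg m⁻³ = 4.353×10^11 m³.
Δh per year = 4.353×10^11 / 3.53×10^14 = 1.23×10^-3 m = 1.2 mm.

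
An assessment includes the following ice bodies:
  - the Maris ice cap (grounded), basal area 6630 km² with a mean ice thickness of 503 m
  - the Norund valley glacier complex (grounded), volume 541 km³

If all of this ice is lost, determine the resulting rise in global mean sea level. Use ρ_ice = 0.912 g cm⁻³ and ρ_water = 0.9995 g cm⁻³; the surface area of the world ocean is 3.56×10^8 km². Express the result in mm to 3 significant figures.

≈ 9.93 mm

Maris: ice volume = 6630 km² × 503 m = 3335 km³; 3335 × (912/999.5) = 3043 km³ of water.
Norund: 541 km³ × (912/999.5) = 493.6 km³ of water.
Total added water ≈ 3.537×10^12 m³ over 3.56×10^14 m² → Δh = 9.93×10^-3 m = 9.93 mm.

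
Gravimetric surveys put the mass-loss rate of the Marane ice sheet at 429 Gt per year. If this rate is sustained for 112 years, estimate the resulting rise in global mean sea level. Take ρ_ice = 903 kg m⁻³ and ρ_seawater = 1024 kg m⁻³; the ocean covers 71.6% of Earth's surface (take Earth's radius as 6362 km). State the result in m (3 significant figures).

Total mass lost = 429 Gt/yr × 112 yr = 4.805×10^4 Gt = 4.805×10^16 kg.
ρ_w = 1024 kg m⁻³, so water volume = 4.805×10^16 / 1024 = 4.692×10^13 m³.
Δh = 4.692×10^13 / 3.64×10^14 = 0.129 m.

≈ 0.129 m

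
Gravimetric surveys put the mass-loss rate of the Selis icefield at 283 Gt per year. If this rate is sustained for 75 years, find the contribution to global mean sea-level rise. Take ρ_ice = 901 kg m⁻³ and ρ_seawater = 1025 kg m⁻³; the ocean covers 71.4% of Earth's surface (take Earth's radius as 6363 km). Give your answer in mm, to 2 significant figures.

Total mass lost = 283 Gt/yr × 75 yr = 2.122×10^4 Gt = 2.122×10^16 kg.
ρ_w = 1025 kg m⁻³, so water volume = 2.122×10^16 / 1025 = 2.071×10^13 m³.
Δh = 2.071×10^13 / 3.63×10^14 = 0.0570 m = 57 mm.

≈ 57 mm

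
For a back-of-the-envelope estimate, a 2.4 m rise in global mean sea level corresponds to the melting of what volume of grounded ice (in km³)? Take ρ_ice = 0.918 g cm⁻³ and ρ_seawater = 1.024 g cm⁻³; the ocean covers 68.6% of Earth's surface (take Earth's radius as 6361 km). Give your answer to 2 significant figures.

Required water volume = Δh × A = 2.4 m × 3.49×10^14 m² = 8.371×10^14 m³ = 8.371×10^5 km³.
Ice volume = water volume × ρ_w/ρ_ice = 8.371×10^5 × 1024/918 = 9.3×10^5 km³.

≈ 9.3×10^5 km³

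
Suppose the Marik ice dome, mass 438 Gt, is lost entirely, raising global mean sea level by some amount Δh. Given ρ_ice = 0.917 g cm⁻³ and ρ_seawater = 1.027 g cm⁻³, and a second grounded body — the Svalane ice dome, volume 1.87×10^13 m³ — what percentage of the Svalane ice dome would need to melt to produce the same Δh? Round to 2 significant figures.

≈ 2.6 %

Equal sea-level rise means equal mass of meltwater, i.e. equal mass of ice lost.
Ice mass of Marik: 4.380×10^14 kg; ice mass of Svalane: 1.715×10^16 kg.
Fraction required = 4.380×10^14 / 1.715×10^16 = 0.0255 → 2.6 %.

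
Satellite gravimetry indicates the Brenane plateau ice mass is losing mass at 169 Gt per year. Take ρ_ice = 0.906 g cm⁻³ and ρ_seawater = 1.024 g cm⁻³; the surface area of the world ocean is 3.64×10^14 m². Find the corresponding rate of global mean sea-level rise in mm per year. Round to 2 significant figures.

≈ 0.45 mm/yr

ρ_w = 1.024 g cm⁻³ = 1024 kg m⁻³. Annual water volume added = 169 Gt / ρ_w = 1.690×10^14 kg / 1024 kg m⁻³ = 1.650×10^11 m³.
Δh per year = 1.650×10^11 / 3.64×10^14 = 4.53×10^-4 m = 0.45 mm.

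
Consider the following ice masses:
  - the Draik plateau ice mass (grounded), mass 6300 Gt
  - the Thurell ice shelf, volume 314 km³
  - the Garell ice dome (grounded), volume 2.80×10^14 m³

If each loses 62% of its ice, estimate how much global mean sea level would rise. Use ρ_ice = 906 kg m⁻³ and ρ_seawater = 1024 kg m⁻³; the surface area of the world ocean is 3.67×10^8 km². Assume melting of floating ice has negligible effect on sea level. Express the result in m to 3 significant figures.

≈ 0.429 m

Draik: 0.62 × 6300 Gt = 3.906×10^15 kg; dividing by ρ_w = 1024 kg m⁻³ gives 3.814×10^12 m³ of water.
The Thurell ice shelf is floating and already displaces its own weight of water, so its melt adds essentially nothing to sea level.
Garell: 0.62 × 2.80×10^14 m³ × (906/1024) = 1.536×10^14 m³ of water.
Total added water ≈ 1.574×10^14 m³ over 3.67×10^14 m² → Δh = 0.429 m.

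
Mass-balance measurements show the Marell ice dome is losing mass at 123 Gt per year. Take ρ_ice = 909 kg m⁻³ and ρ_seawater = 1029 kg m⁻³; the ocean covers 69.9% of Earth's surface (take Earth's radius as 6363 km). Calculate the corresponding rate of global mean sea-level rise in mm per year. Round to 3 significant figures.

ρ_w = 1029 kg m⁻³. Annual water volume added = 123 Gt / ρ_w = 1.230×10^14 kg / 1029 kg m⁻³ = 1.195×10^11 m³.
Δh per year = 1.195×10^11 / 3.56×10^14 = 3.36×10^-4 m = 0.336 mm.

≈ 0.336 mm/yr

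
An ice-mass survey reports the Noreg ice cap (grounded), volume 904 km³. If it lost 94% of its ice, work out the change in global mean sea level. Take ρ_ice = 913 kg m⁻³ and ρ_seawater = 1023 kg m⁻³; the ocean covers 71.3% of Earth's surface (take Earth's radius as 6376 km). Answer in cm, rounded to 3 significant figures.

≈ 0.208 cm

Noreg: 0.94 × 904 km³ × (913/1023) = 758.4 km³ of water.
Spread over 3.64×10^14 m² of ocean, Δh = 7.584×10^11 / 3.64×10^14 = 2.08×10^-3 m = 0.208 cm.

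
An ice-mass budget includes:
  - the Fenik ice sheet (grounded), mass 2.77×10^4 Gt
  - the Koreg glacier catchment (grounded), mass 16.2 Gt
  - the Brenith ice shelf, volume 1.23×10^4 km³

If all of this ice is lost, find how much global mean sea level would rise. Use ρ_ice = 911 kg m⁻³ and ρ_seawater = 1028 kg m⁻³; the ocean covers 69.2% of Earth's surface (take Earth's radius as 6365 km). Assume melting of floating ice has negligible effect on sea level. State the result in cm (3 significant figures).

≈ 7.65 cm

Fenik: 2.77×10^4 Gt = 2.770×10^16 kg; dividing by ρ_w = 1028 kg m⁻³ gives 2.695×10^13 m³ of water.
Koreg: 16.2 Gt = 1.620×10^13 kg; dividing by ρ_w = 1028 kg m⁻³ gives 1.576×10^10 m³ of water.
The Brenith ice shelf is floating and already displaces its own weight of water, so its melt adds essentially nothing to sea level.
Total added water ≈ 2.696×10^13 m³ over 3.52×10^14 m² → Δh = 0.0765 m = 7.65 cm.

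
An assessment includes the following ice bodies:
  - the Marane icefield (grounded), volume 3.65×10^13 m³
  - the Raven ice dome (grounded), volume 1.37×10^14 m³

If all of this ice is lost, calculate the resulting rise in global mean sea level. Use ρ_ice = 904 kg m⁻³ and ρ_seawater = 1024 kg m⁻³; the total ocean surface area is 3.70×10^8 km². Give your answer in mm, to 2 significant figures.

≈ 410 mm

Marane: 3.65×10^13 m³ × (904/1024) = 3.222×10^13 m³ of water.
Raven: 1.37×10^14 m³ × (904/1024) = 1.209×10^14 m³ of water.
Total added water ≈ 1.532×10^14 m³ over 3.70×10^14 m² → Δh = 0.414 m = 410 mm.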